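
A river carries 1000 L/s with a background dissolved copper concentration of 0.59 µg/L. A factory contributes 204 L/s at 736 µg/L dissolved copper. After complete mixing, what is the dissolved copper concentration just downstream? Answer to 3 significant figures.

Flow-weighted average: C = (1000·0.5900 + 204.0·736.0) / 1204 = 150700/1204 = 125.2 µg/L.

125 µg/L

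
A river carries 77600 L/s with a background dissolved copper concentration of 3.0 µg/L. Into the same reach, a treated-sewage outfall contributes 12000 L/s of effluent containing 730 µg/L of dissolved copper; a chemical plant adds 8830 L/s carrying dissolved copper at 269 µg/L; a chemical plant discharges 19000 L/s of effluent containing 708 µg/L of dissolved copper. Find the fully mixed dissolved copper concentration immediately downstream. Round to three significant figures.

211 µg/L

After mixing, C = (77600·3.000 + 12000·730.0 + 8830·269.0 + 19000·708.0) / 117400 = 24820000/117400 = 211.4 µg/L.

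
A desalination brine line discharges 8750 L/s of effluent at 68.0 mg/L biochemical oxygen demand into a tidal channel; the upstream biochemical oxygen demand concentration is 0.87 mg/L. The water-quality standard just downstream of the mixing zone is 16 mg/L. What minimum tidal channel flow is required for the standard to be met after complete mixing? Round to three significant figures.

30100 L/s

Set C_mix = 16: (Q·0.8700 + 8750·68.00) / (Q + 8750) = 16
→ Q = 8750·(68.00 − 16)/(16 − 0.8700) = 30070 L/s.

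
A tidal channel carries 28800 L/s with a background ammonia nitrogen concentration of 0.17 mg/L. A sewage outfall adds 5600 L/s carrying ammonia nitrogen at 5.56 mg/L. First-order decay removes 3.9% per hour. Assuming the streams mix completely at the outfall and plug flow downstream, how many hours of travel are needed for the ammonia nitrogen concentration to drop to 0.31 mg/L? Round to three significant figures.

Flow-weighted average: C = (28800·0.1700 + 5600·5.560) / 34400 = 36030/34400 = 1.047 mg/L.
3.9%/h lost → k = −ln(1 − 0.039) = 0.03978 h⁻¹.
1.047·exp(−k·t) = 0.31 → t = ln(1.047/0.31)/k = 110200 s = 30.61 h.

30.6 h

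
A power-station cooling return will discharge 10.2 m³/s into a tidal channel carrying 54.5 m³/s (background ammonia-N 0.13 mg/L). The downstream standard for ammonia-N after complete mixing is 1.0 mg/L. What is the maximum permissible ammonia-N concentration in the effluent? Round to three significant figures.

5.65 mg/L

At the limit, (Qr·Cr + Qe·Cₑ)/(Qr + Qe) = 1.0:
Cₑ = (64.70·1.0 − 54.50·0.1300) / 10.20 = 5.649 mg/L.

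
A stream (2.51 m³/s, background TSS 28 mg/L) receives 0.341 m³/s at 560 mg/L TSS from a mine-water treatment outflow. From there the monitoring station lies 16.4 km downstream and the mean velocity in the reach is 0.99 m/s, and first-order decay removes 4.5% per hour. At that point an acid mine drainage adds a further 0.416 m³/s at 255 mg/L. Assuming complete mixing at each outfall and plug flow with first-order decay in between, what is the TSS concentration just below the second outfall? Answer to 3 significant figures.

After mixing, C = (2.510·28.00 + 0.3410·560.0) / 2.851 = 261.2/2.851 = 91.63 mg/L; combined flow 2.851 m³/s.
Travel time t = 16.4·1000 / 0.99 = 16570 s = 4.602 h.
4.5%/h lost → k = −ln(1 − 0.045) = 0.04604 h⁻¹.
First-order decay: C = 91.63·exp(−k·t) = 91.63·0.8091 = 74.14 mg/L.
Second outfall: C = (2.851·74.14 + 0.4160·255.0)/3.267 = 97.17 mg/L.

97.2 mg/L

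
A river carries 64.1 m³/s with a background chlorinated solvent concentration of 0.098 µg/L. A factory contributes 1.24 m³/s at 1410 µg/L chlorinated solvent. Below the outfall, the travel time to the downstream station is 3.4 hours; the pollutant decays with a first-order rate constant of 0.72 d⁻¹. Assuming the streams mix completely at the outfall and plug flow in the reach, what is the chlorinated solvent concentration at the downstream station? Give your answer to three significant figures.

24.3 µg/L

Conservation of mass: C = (64.10·0.09800 + 1.240·1410) / 65.34 = 1755/65.34 = 26.85 µg/L.
First-order decay: C = 26.85·exp(−k·t) = 26.85·0.9030 = 24.25 µg/L.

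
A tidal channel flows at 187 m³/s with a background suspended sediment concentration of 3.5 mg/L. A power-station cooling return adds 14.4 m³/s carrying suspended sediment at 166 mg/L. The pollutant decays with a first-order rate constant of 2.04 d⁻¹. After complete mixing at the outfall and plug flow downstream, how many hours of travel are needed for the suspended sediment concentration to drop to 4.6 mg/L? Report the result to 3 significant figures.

Mass balance: C = (187.0·3.500 + 14.40·166.0) / 201.4 = 3045/201.4 = 15.12 mg/L.
15.12·exp(−k·t) = 4.6 → t = ln(15.12/4.6)/k = 50390 s = 14.00 h.

14.0 h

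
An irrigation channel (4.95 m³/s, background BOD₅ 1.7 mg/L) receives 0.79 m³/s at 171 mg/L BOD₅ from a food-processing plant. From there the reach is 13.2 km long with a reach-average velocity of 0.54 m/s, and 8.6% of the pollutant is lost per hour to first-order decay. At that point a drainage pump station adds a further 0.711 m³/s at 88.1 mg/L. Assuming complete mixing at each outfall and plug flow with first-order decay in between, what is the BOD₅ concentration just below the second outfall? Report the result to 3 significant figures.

After mixing, C = (4.950·1.700 + 0.7900·171.0) / 5.740 = 143.5/5.740 = 25.00 mg/L; combined flow 5.740 m³/s.
Travel time t = 13.2·1000 / 0.54 = 24440 s = 6.790 h.
8.6%/h lost → k = −ln(1 − 0.086) = 0.08992 h⁻¹.
Decay over the reach: 25.00·exp(−kt) = 25.00·0.5430 = 13.58 mg/L.
At the second outfall, C = (5.740·13.58 + 0.7110·88.10) / (5.740 + 0.7110) = 21.79 mg/L.

21.8 mg/L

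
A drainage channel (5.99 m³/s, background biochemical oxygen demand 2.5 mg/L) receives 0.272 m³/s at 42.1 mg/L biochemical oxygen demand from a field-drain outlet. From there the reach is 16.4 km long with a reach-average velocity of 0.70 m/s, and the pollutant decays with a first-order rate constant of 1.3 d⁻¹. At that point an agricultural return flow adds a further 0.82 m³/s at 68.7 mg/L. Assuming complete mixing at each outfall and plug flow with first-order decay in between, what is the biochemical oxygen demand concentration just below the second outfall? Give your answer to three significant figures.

10.6 mg/L

Flow-weighted average: C = (5.990·2.500 + 0.2720·42.10) / 6.262 = 26.43/6.262 = 4.220 mg/L; combined flow 6.262 m³/s.
Travel time t = 16.4·1000 / 0.70 = 23430 s = 6.508 h.
Decay over the reach: 4.220·exp(−kt) = 4.220·0.7029 = 2.966 mg/L.
At the second outfall, C = (6.262·2.966 + 0.8200·68.70) / (6.262 + 0.8200) = 10.58 mg/L.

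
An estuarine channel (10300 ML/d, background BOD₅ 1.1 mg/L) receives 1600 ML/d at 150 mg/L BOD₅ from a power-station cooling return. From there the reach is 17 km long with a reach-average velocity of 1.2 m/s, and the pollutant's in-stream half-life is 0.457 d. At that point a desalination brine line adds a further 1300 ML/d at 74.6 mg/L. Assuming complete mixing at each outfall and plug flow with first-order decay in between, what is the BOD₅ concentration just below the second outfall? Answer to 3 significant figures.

Flow-weighted average: C = (10300·1.100 + 1600·150.0) / 11900 = 251300/11900 = 21.12 mg/L; combined flow 11900 ML/d.
Travel time t = 17·1000 / 1.2 = 14170 s = 3.935 h.
Half-life 0.457 d → k = ln 2 / 0.457 = 1.517 d⁻¹.
Decay over the reach: 21.12·exp(−kt) = 21.12·0.7798 = 16.47 mg/L.
Second outfall: C = (11900·16.47 + 1300·74.60)/13200 = 22.19 mg/L.

22.2 mg/L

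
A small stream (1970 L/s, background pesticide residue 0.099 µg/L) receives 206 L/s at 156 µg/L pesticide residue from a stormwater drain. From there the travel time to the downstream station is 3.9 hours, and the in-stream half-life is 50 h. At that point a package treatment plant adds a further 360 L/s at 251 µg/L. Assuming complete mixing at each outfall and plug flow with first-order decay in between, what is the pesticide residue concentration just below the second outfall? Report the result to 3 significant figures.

47.7 µg/L

Conservation of mass: C = (1970·0.09900 + 206.0·156.0) / 2176 = 32330/2176 = 14.86 µg/L; combined flow 2176 L/s.
Half-life 50 h → k = ln 2 / 50 = 0.01386 h⁻¹ = 0.3327 d⁻¹.
Applying C = C₀e^(−kt): 14.86 × 0.9474 = 14.08 µg/L.
At the second outfall, C = (2176·14.08 + 360.0·251.0) / (2176 + 360.0) = 47.71 µg/L.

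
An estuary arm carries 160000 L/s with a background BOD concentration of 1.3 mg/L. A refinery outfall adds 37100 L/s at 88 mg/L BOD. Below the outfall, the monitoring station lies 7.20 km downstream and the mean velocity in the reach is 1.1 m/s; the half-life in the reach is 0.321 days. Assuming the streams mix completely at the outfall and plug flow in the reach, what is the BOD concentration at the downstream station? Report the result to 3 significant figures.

15.0 mg/L

Mixed concentration C = ΣQC/ΣQ = (160000·1.300 + 37100·88.00) / 197100 = 3473000/197100 = 17.62 mg/L.
Travel time t = 7.20·1000 / 1.1 = 6545 s = 1.818 h.
Half-life 0.321 d → k = ln 2 / 0.321 = 2.159 d⁻¹.
After decay, C = 17.62 × e^(−kt) = 17.62 × 0.8491 = 14.96 mg/L.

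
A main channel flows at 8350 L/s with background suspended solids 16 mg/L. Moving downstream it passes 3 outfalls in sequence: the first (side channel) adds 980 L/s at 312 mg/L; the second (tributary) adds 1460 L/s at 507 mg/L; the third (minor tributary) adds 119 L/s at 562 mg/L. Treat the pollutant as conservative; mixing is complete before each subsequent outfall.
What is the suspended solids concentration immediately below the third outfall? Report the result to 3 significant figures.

Outfall 1: combined Q = 9330 L/s; C = (8350·16.00 + 980.0·312.0)/9330 = 47.09 mg/L.
Outfall 2: combined Q = 10790 L/s; C = (9330·47.09 + 1460·507.0)/10790 = 109.3 mg/L.
Outfall 3: combined Q = 10910 L/s; C = (10790·109.3 + 119.0·562.0)/10910 = 114.3 mg/L.

114 mg/L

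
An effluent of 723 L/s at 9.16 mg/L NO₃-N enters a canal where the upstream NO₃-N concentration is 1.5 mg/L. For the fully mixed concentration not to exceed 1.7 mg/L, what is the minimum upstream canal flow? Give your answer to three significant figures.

Set C_mix = 1.7: (Q·1.500 + 723.0·9.160) / (Q + 723.0) = 1.7
→ Q = 723.0·(9.160 − 1.7)/(1.7 − 1.500) = 26970 L/s.

27000 L/s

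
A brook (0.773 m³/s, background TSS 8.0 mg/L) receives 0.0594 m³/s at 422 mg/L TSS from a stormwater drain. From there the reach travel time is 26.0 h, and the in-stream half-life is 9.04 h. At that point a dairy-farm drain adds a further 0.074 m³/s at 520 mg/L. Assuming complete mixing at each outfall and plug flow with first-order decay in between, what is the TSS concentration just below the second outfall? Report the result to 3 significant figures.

47.1 mg/L

Mass balance: C = (0.7730·8.000 + 0.05940·422.0) / 0.8324 = 31.25/0.8324 = 37.54 mg/L; combined flow 0.8324 m³/s.
Half-life 9.04 h → k = ln 2 / 9.04 = 0.07668 h⁻¹ = 1.840 d⁻¹.
First-order decay: C = 37.54·exp(−k·t) = 37.54·0.1362 = 5.114 mg/L.
Second outfall: C = (0.8324·5.114 + 0.07400·520.0)/0.9064 = 47.15 mg/L.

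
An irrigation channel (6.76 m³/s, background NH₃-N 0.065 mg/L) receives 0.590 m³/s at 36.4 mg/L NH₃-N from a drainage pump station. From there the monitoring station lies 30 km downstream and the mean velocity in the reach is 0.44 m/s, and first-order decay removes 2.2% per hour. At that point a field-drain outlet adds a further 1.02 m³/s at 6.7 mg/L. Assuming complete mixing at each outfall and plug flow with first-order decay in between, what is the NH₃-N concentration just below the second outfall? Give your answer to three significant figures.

2.53 mg/L

Mass balance: C = (6.760·0.06500 + 0.5900·36.40) / 7.350 = 21.92/7.350 = 2.982 mg/L; combined flow 7.350 m³/s.
Travel time t = 30·1000 / 0.44 = 68180 s = 18.94 h.
2.2%/h lost → k = −ln(1 − 0.022) = 0.02225 h⁻¹.
First-order decay: C = 2.982·exp(−k·t) = 2.982·0.6562 = 1.957 mg/L.
Second outfall: C = (7.350·1.957 + 1.020·6.700)/8.370 = 2.535 mg/L.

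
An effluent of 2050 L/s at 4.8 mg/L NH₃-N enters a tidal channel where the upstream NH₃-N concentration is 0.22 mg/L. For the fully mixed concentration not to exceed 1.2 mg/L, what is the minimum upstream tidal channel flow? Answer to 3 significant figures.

Set C_mix = 1.2: (Q·0.2200 + 2050·4.800) / (Q + 2050) = 1.2
→ Q = 2050·(4.800 − 1.2)/(1.2 − 0.2200) = 7531 L/s.

7530 L/s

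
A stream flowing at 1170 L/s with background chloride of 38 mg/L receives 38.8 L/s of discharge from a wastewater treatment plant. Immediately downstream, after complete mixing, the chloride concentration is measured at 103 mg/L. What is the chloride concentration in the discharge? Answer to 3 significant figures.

Mass balance: 1170·38.00 + 38.80·Cₑ = 1209·103.0
→ Cₑ = (1209·103.0 − 1170·38.00) / 38.80 = 2063 mg/L.

2060 mg/L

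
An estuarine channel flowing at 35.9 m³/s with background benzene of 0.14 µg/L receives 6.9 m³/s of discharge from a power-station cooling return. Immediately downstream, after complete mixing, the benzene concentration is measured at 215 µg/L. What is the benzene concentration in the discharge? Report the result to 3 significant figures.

1330 µg/L

Mass balance: 35.90·0.1400 + 6.900·Cₑ = 42.80·215.0
→ Cₑ = (42.80·215.0 − 35.90·0.1400) / 6.900 = 1333 µg/L.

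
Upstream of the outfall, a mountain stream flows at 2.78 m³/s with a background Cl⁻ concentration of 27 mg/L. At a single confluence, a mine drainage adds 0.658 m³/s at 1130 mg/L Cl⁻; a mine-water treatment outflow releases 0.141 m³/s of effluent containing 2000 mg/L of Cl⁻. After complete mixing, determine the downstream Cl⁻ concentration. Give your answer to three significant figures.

After mixing, C = (2.780·27.00 + 0.6580·1130 + 0.1410·2000) / 3.579 = 1101/3.579 = 307.5 mg/L.

308 mg/L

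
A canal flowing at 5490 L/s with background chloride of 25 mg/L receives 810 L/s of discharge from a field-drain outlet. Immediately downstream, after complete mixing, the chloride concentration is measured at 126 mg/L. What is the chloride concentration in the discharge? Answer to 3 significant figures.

Mass balance: 5490·25.00 + 810.0·Cₑ = 6300·126.0
→ Cₑ = (6300·126.0 − 5490·25.00) / 810.0 = 810.6 mg/L.

811 mg/L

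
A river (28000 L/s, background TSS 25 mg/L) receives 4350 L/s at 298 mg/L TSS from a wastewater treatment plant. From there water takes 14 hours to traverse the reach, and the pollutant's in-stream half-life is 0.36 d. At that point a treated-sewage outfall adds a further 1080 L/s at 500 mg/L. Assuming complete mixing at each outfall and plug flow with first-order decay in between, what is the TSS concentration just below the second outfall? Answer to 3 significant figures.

35.6 mg/L

After mixing, C = (28000·25.00 + 4350·298.0) / 32350 = 1996000/32350 = 61.71 mg/L; combined flow 32350 L/s.
Half-life 0.36 d → k = ln 2 / 0.36 = 1.925 d⁻¹.
After decay, C = 61.71 × e^(−kt) = 61.71 × 0.3253 = 20.07 mg/L.
Second outfall: C = (32350·20.07 + 1080·500.0)/33430 = 35.58 mg/L.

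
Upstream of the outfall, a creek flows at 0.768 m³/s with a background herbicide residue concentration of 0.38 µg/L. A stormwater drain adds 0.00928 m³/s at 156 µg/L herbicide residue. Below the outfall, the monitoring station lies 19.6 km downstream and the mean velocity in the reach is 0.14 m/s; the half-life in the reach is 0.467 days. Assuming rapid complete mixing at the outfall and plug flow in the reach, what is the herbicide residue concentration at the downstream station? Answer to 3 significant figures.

Mixed concentration C = ΣQC/ΣQ = (0.7680·0.3800 + 0.009280·156.0) / 0.7773 = 1.740/0.7773 = 2.238 µg/L.
Travel time t = 19.6·1000 / 0.14 = 140000 s = 38.89 h.
Half-life 0.467 d → k = ln 2 / 0.467 = 1.484 d⁻¹.
Applying C = C₀e^(−kt): 2.238 × 0.09026 = 0.2020 µg/L.

0.202 µg/L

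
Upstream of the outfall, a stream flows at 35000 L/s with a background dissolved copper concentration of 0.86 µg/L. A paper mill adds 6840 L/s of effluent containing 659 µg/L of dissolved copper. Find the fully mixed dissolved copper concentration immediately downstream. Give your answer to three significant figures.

108 µg/L

Flow-weighted average: C = (35000·0.8600 + 6840·659.0) / 41840 = 4538000/41840 = 108.5 µg/L.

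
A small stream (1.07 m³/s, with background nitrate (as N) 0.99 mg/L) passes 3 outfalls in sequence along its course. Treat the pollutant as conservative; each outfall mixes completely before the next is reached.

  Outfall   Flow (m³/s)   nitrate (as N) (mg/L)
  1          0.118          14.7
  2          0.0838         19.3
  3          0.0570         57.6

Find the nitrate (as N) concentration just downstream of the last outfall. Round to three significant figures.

Outfall 1: combined Q = 1.188 m³/s; C = (1.070·0.9900 + 0.1180·14.70)/1.188 = 2.352 mg/L.
Outfall 2: combined Q = 1.272 m³/s; C = (1.188·2.352 + 0.08380·19.30)/1.272 = 3.469 mg/L.
Outfall 3: combined Q = 1.329 m³/s; C = (1.272·3.469 + 0.05700·57.60)/1.329 = 5.791 mg/L.

5.79 mg/L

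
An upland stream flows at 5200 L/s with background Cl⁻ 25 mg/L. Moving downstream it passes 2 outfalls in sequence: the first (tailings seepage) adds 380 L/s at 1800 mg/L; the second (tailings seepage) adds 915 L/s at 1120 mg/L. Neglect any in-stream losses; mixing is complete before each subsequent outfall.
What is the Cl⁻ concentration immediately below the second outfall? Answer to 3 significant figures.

283 mg/L

Outfall 1: combined Q = 5580 L/s; C = (5200·25.00 + 380.0·1800)/5580 = 145.9 mg/L.
Outfall 2: combined Q = 6495 L/s; C = (5580·145.9 + 915.0·1120)/6495 = 283.1 mg/L.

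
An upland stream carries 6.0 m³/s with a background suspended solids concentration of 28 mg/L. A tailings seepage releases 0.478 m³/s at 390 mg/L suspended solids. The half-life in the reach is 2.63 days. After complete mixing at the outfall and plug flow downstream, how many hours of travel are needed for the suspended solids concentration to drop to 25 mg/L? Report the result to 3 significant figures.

71.3 h

Conservation of mass: C = (6.000·28.00 + 0.4780·390.0) / 6.478 = 354.4/6.478 = 54.71 mg/L.
Half-life 2.63 d → k = ln 2 / 2.63 = 0.2636 d⁻¹.
54.71·exp(−k·t) = 25 → t = ln(54.71/25)/k = 256800 s = 71.32 h.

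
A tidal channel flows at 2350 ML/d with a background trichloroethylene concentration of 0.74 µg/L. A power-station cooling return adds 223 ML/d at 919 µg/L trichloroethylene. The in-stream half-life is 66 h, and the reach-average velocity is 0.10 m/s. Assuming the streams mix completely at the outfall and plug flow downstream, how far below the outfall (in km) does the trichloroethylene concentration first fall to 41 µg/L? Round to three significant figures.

23.1 km

Mass balance: C = (2350·0.7400 + 223.0·919.0) / 2573 = 206700/2573 = 80.32 µg/L.
Half-life 66 h → k = ln 2 / 66 = 0.01050 h⁻¹ = 0.2521 d⁻¹.
Set 80.32·exp(−k·t) = 41 → t = ln(80.32/41)/k = 230500 s = 64.03 h.
Distance = v·t = 0.10·230500 = 23050 m = 23.05 km.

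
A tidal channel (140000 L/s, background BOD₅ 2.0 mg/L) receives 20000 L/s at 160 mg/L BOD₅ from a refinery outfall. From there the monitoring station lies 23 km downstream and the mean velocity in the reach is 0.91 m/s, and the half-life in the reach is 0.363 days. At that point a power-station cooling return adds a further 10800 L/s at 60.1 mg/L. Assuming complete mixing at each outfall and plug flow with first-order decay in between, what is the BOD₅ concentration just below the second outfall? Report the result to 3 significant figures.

15.5 mg/L

Flow-weighted average: C = (140000·2.000 + 20000·160.0) / 160000 = 3480000/160000 = 21.75 mg/L; combined flow 160000 L/s.
Travel time t = 23·1000 / 0.91 = 25270 s = 7.021 h.
Half-life 0.363 d → k = ln 2 / 0.363 = 1.909 d⁻¹.
Decay over the reach: 21.75·exp(−kt) = 21.75·0.5720 = 12.44 mg/L.
At the second outfall, C = (160000·12.44 + 10800·60.10) / (160000 + 10800) = 15.45 mg/L.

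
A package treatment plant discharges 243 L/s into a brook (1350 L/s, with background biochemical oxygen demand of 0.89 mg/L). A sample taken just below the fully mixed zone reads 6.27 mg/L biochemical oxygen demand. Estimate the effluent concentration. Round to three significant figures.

36.2 mg/L

Mass balance: 1350·0.8900 + 243.0·Cₑ = 1593·6.270
→ Cₑ = (1593·6.270 − 1350·0.8900) / 243.0 = 36.16 mg/L.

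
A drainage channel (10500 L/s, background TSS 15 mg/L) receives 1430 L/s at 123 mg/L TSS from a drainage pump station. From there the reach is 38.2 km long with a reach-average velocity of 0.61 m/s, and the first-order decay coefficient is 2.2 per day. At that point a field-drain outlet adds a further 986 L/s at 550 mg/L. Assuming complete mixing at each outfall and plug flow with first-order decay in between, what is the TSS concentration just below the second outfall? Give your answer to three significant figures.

47.2 mg/L

Mass balance: C = (10500·15.00 + 1430·123.0) / 11930 = 333400/11930 = 27.95 mg/L; combined flow 11930 L/s.
Travel time t = 38.2·1000 / 0.61 = 62620 s = 17.40 h.
Applying C = C₀e^(−kt): 27.95 × 0.2030 = 5.673 mg/L.
At the second outfall, C = (11930·5.673 + 986.0·550.0) / (11930 + 986.0) = 47.23 mg/L.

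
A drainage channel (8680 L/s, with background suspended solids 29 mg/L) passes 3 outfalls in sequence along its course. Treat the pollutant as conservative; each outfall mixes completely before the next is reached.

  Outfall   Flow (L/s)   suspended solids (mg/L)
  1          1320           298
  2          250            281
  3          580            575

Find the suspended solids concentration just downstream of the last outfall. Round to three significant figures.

96.8 mg/L

Below outfall 1: Q → 10000 L/s, C = (8680·29.00 + 1320·298.0)/10000 = 64.51 mg/L.
Below outfall 2: Q → 10250 L/s, C = (10000·64.51 + 250.0·281.0)/10250 = 69.79 mg/L.
Below outfall 3: Q → 10830 L/s, C = (10250·69.79 + 580.0·575.0)/10830 = 96.84 mg/L.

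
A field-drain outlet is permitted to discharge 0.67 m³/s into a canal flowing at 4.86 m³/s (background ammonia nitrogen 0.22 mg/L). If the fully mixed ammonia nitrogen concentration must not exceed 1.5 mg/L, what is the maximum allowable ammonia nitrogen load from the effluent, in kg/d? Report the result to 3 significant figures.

Mass balance at the limit: 4.860·0.2200 + 0.6700·Cₑ = 5.530·1.5 → Cₑ = 10.78 mg/L.
Load = 0.6700 m³/s × 10.78 g/m³ × 86 400 s/d = 624.3 kg/d.

624 kg/d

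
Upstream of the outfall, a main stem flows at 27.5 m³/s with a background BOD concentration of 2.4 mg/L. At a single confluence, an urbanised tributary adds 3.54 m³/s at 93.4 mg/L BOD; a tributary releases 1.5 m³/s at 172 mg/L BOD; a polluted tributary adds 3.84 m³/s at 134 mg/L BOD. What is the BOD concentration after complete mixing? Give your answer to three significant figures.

After mixing, C = (27.50·2.400 + 3.540·93.40 + 1.500·172.0 + 3.840·134.0) / 36.38 = 1169/36.38 = 32.14 mg/L.

32.1 mg/L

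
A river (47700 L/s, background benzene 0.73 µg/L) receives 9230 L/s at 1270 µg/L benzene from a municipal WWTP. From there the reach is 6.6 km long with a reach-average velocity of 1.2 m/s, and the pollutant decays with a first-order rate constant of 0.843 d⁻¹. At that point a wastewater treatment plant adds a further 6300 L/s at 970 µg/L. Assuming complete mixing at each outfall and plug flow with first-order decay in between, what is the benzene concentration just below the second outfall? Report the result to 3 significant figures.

Mixed concentration C = ΣQC/ΣQ = (47700·0.7300 + 9230·1270) / 56930 = 11760000/56930 = 206.5 µg/L; combined flow 56930 L/s.
Travel time t = 6.6·1000 / 1.2 = 5500 s = 1.528 h.
Decay over the reach: 206.5·exp(−kt) = 206.5·0.9478 = 195.7 µg/L.
At the second outfall, C = (56930·195.7 + 6300·970.0) / (56930 + 6300) = 272.9 µg/L.

273 µg/L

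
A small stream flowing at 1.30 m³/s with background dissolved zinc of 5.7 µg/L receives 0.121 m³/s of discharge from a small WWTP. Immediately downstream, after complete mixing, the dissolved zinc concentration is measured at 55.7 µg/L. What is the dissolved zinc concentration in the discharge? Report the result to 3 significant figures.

593 µg/L

Mass balance: 1.300·5.700 + 0.1210·Cₑ = 1.421·55.70
→ Cₑ = (1.421·55.70 − 1.300·5.700) / 0.1210 = 592.9 µg/L.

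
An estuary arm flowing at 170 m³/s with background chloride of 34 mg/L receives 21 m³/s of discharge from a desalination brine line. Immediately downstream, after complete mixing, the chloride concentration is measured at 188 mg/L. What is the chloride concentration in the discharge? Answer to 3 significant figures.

1430 mg/L

Mass balance: 170.0·34.00 + 21.00·Cₑ = 191.0·188.0
→ Cₑ = (191.0·188.0 − 170.0·34.00) / 21.00 = 1435 mg/L.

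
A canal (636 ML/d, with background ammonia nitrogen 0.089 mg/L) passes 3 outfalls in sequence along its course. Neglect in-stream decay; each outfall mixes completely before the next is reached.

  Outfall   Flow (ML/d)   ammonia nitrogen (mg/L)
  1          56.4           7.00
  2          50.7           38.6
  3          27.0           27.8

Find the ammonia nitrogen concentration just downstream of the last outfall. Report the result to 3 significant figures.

After outfall 1: Q = 636.0 + 56.40 = 692.4 ML/d; C = (636.0·0.08900 + 56.40·7.000)/692.4 = 0.6519 mg/L.
After outfall 2: Q = 692.4 + 50.70 = 743.1 ML/d; C = (692.4·0.6519 + 50.70·38.60)/743.1 = 3.241 mg/L.
After outfall 3: Q = 743.1 + 27.00 = 770.1 ML/d; C = (743.1·3.241 + 27.00·27.80)/770.1 = 4.102 mg/L.

4.10 mg/L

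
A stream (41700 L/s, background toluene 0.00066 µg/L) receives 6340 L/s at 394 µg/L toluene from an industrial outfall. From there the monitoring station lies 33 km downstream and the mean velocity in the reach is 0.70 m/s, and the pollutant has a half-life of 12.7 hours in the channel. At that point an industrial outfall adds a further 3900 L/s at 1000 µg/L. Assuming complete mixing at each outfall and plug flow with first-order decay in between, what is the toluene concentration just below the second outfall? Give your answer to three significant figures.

98.6 µg/L

Mixed concentration C = ΣQC/ΣQ = (41700·0.0006600 + 6340·394.0) / 48040 = 2498000/48040 = 52.00 µg/L; combined flow 48040 L/s.
Travel time t = 33·1000 / 0.70 = 47140 s = 13.10 h.
Half-life 12.7 h → k = ln 2 / 12.7 = 0.05458 h⁻¹ = 1.310 d⁻¹.
Decay over the reach: 52.00·exp(−kt) = 52.00·0.4893 = 25.44 µg/L.
At the second outfall, C = (48040·25.44 + 3900·1000) / (48040 + 3900) = 98.62 µg/L.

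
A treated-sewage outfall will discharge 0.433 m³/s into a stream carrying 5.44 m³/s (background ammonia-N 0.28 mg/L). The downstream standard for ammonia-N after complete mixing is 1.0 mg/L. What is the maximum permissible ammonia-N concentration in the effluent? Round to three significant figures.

10.0 mg/L

At the limit, (Qr·Cr + Qe·Cₑ)/(Qr + Qe) = 1.0:
Cₑ = (5.873·1.0 − 5.440·0.2800) / 0.4330 = 10.05 mg/L.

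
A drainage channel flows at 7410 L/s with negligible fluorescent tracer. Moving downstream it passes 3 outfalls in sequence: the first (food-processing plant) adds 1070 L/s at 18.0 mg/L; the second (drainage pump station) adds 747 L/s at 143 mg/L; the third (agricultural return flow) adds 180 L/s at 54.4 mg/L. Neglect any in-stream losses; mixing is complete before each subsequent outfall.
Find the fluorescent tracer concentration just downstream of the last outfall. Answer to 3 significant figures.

14.4 mg/L

Below outfall 1: Q → 8480 L/s, C = (7410·0 + 1070·18.00)/8480 = 2.271 mg/L.
Below outfall 2: Q → 9227 L/s, C = (8480·2.271 + 747.0·143.0)/9227 = 13.66 mg/L.
Below outfall 3: Q → 9407 L/s, C = (9227·13.66 + 180.0·54.40)/9407 = 14.44 mg/L.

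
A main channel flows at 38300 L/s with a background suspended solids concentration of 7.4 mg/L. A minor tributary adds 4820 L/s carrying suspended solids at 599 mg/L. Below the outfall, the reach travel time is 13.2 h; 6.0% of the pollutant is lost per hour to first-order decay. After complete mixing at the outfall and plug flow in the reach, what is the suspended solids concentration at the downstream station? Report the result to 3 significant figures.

32.5 mg/L

After mixing, C = (38300·7.400 + 4820·599.0) / 43120 = 3171000/43120 = 73.53 mg/L.
6.0%/h lost → k = −ln(1 − 0.06) = 0.06188 h⁻¹.
After decay, C = 73.53 × e^(−kt) = 73.53 × 0.4419 = 32.49 mg/L.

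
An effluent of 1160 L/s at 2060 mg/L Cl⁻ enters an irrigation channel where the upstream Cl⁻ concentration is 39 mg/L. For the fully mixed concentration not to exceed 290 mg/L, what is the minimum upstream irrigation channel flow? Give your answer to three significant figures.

8180 L/s

Set C_mix = 290: (Q·39.00 + 1160·2060) / (Q + 1160) = 290
→ Q = 1160·(2060 − 290)/(290 − 39.00) = 8180 L/s.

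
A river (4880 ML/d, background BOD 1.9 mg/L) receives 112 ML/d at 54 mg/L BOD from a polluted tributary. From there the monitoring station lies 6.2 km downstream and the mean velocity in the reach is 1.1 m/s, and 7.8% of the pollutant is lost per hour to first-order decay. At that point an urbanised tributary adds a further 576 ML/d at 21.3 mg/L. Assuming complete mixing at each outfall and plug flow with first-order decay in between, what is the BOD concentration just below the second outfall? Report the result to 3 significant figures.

4.63 mg/L

Conservation of mass: C = (4880·1.900 + 112.0·54.00) / 4992 = 15320/4992 = 3.069 mg/L; combined flow 4992 ML/d.
Travel time t = 6.2·1000 / 1.1 = 5636 s = 1.566 h.
7.8%/h lost → k = −ln(1 − 0.078) = 0.08121 h⁻¹.
Applying C = C₀e^(−kt): 3.069 × 0.8806 = 2.702 mg/L.
Second outfall: C = (4992·2.702 + 576.0·21.30)/5568 = 4.626 mg/L.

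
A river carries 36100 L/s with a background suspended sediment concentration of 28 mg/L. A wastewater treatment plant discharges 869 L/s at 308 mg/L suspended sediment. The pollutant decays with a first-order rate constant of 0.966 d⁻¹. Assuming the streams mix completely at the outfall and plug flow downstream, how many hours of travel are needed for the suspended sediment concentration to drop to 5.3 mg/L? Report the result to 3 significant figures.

Flow-weighted average: C = (36100·28.00 + 869.0·308.0) / 36970 = 1278000/36970 = 34.58 mg/L.
34.58·exp(−k·t) = 5.3 → t = ln(34.58/5.3)/k = 167800 s = 46.60 h.

46.6 h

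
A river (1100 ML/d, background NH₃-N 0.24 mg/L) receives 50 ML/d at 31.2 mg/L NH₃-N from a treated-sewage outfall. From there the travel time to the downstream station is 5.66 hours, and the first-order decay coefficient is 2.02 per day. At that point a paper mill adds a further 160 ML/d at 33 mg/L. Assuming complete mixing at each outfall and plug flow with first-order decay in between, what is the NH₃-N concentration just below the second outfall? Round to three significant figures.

4.90 mg/L

Conservation of mass: C = (1100·0.2400 + 50.00·31.20) / 1150 = 1824/1150 = 1.586 mg/L; combined flow 1150 ML/d.
First-order decay: C = 1.586·exp(−k·t) = 1.586·0.6210 = 0.9850 mg/L.
At the second outfall, C = (1150·0.9850 + 160.0·33.00) / (1150 + 160.0) = 4.895 mg/L.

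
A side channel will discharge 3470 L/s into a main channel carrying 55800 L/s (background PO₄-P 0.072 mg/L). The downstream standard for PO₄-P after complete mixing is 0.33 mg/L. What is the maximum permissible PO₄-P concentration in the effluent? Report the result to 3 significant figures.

4.48 mg/L

At the limit, (Qr·Cr + Qe·Cₑ)/(Qr + Qe) = 0.33:
Cₑ = (59270·0.33 − 55800·0.07200) / 3470 = 4.479 mg/L.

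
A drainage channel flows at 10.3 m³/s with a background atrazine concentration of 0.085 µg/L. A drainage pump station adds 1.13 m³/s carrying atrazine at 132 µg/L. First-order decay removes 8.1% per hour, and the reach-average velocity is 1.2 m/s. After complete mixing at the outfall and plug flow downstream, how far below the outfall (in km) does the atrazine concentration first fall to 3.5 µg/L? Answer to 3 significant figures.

Flow-weighted average: C = (10.30·0.08500 + 1.130·132.0) / 11.43 = 150.0/11.43 = 13.13 µg/L.
8.1%/h lost → k = −ln(1 − 0.081) = 0.08447 h⁻¹.
Set 13.13·exp(−k·t) = 3.5 → t = ln(13.13/3.5)/k = 56340 s = 15.65 h.
Distance = v·t = 1.2·56340 = 67600 m = 67.60 km.

67.6 km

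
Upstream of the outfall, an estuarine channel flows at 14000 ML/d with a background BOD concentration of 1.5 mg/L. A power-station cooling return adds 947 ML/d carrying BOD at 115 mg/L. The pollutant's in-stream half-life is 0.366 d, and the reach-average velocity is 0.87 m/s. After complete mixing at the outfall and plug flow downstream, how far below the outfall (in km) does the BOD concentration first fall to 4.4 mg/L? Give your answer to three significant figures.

Conservation of mass: C = (14000·1.500 + 947.0·115.0) / 14950 = 129900/14950 = 8.691 mg/L.
Half-life 0.366 d → k = ln 2 / 0.366 = 1.894 d⁻¹.
Set 8.691·exp(−k·t) = 4.4 → t = ln(8.691/4.4)/k = 31050 s = 8.626 h.
Distance = v·t = 0.87·31050 = 27020 m = 27.02 km.

27.0 km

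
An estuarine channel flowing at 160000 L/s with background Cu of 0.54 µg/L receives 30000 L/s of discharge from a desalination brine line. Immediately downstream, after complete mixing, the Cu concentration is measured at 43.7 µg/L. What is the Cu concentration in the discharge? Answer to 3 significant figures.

Mass balance: 160000·0.5400 + 30000·Cₑ = 190000·43.70
→ Cₑ = (190000·43.70 − 160000·0.5400) / 30000 = 273.9 µg/L.

274 µg/L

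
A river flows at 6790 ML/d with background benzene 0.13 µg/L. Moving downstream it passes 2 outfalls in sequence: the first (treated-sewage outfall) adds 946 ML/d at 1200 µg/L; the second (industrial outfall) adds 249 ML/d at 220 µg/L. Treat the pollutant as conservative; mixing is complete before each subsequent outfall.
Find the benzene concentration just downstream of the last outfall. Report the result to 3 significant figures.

149 µg/L

After outfall 1: Q = 6790 + 946.0 = 7736 ML/d; C = (6790·0.1300 + 946.0·1200)/7736 = 146.9 µg/L.
After outfall 2: Q = 7736 + 249.0 = 7985 ML/d; C = (7736·146.9 + 249.0·220.0)/7985 = 149.1 µg/L.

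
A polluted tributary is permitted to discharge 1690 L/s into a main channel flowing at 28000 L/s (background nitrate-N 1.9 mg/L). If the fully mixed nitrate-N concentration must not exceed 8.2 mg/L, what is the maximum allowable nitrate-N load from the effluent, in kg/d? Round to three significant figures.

16400 kg/d

Mass balance at the limit: 28000·1.900 + 1690·Cₑ = 29690·8.2 → Cₑ = 112.6 mg/L.
1690 L/s = 1.690 m³/s. Load = 1.690 m³/s × 112.6 g/m³ × 86 400 s/d = 16440 kg/d.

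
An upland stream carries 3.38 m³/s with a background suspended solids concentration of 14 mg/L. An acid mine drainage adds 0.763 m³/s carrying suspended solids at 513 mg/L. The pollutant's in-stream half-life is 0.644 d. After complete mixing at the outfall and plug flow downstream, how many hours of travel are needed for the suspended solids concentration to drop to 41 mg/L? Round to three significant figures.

After mixing, C = (3.380·14.00 + 0.7630·513.0) / 4.143 = 438.7/4.143 = 105.9 mg/L.
Half-life 0.644 d → k = ln 2 / 0.644 = 1.076 d⁻¹.
105.9·exp(−k·t) = 41 → t = ln(105.9/41)/k = 76170 s = 21.16 h.

21.2 h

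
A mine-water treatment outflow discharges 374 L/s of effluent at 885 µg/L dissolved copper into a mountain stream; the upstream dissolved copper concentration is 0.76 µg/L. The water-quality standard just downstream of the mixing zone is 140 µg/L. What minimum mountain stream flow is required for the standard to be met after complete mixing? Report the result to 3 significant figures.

Set C_mix = 140: (Q·0.7600 + 374.0·885.0) / (Q + 374.0) = 140
→ Q = 374.0·(885.0 − 140)/(140 − 0.7600) = 2001 L/s.

2000 L/s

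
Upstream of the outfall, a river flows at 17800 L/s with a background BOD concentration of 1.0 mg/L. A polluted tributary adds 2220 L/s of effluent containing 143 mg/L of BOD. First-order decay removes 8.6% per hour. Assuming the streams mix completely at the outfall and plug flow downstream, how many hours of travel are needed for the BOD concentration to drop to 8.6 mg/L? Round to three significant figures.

Mass balance: C = (17800·1.000 + 2220·143.0) / 20020 = 335300/20020 = 16.75 mg/L.
8.6%/h lost → k = −ln(1 − 0.086) = 0.08992 h⁻¹.
16.75·exp(−k·t) = 8.6 → t = ln(16.75/8.6)/k = 26680 s = 7.411 h.

7.41 h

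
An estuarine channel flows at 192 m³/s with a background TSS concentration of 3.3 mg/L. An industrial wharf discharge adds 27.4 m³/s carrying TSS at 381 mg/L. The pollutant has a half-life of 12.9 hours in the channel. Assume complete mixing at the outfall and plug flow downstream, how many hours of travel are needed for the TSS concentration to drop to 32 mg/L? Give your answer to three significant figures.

Conservation of mass: C = (192.0·3.300 + 27.40·381.0) / 219.4 = 11070/219.4 = 50.47 mg/L.
Half-life 12.9 h → k = ln 2 / 12.9 = 0.05373 h⁻¹ = 1.290 d⁻¹.
50.47·exp(−k·t) = 32 → t = ln(50.47/32)/k = 30530 s = 8.480 h.

8.48 h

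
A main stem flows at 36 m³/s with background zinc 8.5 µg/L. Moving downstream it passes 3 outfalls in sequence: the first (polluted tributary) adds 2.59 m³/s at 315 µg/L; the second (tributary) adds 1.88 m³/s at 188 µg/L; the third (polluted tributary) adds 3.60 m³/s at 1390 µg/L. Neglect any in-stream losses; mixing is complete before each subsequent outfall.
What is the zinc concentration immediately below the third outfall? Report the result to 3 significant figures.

147 µg/L

After outfall 1: Q = 36.00 + 2.590 = 38.59 m³/s; C = (36.00·8.500 + 2.590·315.0)/38.59 = 29.07 µg/L.
After outfall 2: Q = 38.59 + 1.880 = 40.47 m³/s; C = (38.59·29.07 + 1.880·188.0)/40.47 = 36.45 µg/L.
After outfall 3: Q = 40.47 + 3.600 = 44.07 m³/s; C = (40.47·36.45 + 3.600·1390)/44.07 = 147.0 µg/L.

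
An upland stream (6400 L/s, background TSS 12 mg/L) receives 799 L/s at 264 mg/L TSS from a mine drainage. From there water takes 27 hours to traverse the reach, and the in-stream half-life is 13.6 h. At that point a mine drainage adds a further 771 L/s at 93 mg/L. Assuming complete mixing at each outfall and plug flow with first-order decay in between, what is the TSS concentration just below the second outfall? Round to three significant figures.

18.1 mg/L

Flow-weighted average: C = (6400·12.00 + 799.0·264.0) / 7199 = 287700/7199 = 39.97 mg/L; combined flow 7199 L/s.
Half-life 13.6 h → k = ln 2 / 13.6 = 0.05097 h⁻¹ = 1.223 d⁻¹.
Decay over the reach: 39.97·exp(−kt) = 39.97·0.2526 = 10.09 mg/L.
At the second outfall, C = (7199·10.09 + 771.0·93.00) / (7199 + 771.0) = 18.11 mg/L.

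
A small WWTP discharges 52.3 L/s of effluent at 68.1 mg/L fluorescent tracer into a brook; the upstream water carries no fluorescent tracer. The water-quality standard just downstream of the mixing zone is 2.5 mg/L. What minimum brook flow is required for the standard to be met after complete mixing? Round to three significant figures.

Set C_mix = 2.5: (Q·0 + 52.30·68.10) / (Q + 52.30) = 2.5
→ Q = 52.30·(68.10 − 2.5)/(2.5 − 0) = 1372 L/s.

1370 L/s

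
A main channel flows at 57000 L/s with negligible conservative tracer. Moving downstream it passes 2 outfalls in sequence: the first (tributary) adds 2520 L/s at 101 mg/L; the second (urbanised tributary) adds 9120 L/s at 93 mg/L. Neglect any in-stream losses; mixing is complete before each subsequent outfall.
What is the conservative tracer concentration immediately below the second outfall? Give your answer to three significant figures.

Outfall 1: combined Q = 59520 L/s; C = (57000·0 + 2520·101.0)/59520 = 4.276 mg/L.
Outfall 2: combined Q = 68640 L/s; C = (59520·4.276 + 9120·93.00)/68640 = 16.06 mg/L.

16.1 mg/L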